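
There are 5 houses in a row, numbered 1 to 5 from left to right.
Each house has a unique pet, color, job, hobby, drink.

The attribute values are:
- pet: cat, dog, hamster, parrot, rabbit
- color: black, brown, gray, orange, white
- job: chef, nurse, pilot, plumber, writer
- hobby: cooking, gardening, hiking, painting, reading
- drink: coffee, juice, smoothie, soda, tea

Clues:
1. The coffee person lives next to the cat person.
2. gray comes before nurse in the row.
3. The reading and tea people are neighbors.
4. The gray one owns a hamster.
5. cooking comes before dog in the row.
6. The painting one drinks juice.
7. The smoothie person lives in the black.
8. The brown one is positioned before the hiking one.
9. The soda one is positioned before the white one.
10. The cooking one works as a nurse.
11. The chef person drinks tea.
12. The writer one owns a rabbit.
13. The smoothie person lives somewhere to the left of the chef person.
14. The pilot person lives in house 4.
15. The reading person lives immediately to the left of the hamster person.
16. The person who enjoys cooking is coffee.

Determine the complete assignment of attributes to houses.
Solution:

House | Pet | Color | Job | Hobby | Drink
-----------------------------------------
  1   | rabbit | black | writer | reading | smoothie
  2   | hamster | gray | chef | gardening | tea
  3   | parrot | brown | nurse | cooking | coffee
  4   | cat | orange | pilot | hiking | soda
  5   | dog | white | plumber | painting | juice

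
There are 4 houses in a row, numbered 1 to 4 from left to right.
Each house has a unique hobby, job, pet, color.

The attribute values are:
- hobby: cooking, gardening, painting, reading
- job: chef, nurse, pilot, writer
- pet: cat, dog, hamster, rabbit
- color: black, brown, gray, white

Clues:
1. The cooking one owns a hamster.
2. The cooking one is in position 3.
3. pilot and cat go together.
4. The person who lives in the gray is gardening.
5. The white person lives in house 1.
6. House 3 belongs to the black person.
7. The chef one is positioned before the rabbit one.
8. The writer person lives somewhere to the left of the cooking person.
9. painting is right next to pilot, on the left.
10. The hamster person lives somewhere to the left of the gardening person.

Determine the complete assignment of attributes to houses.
Solution:

House | Hobby | Job | Pet | Color
---------------------------------
  1   | painting | writer | dog | white
  2   | reading | pilot | cat | brown
  3   | cooking | chef | hamster | black
  4   | gardening | nurse | rabbit | gray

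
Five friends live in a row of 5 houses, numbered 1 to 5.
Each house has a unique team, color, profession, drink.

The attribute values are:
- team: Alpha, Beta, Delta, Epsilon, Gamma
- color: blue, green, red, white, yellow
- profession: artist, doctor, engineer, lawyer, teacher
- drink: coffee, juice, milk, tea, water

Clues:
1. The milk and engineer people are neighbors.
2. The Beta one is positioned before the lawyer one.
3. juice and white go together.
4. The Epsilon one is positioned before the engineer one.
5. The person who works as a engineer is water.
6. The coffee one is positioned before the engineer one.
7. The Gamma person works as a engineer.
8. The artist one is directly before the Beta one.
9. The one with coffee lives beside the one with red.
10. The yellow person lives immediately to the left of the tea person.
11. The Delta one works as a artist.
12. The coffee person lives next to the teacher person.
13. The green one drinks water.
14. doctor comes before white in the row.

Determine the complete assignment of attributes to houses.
Solution:

House | Team | Color | Profession | Drink
-----------------------------------------
  1   | Delta | yellow | artist | coffee
  2   | Beta | red | teacher | tea
  3   | Epsilon | blue | doctor | milk
  4   | Gamma | green | engineer | water
  5   | Alpha | white | lawyer | juice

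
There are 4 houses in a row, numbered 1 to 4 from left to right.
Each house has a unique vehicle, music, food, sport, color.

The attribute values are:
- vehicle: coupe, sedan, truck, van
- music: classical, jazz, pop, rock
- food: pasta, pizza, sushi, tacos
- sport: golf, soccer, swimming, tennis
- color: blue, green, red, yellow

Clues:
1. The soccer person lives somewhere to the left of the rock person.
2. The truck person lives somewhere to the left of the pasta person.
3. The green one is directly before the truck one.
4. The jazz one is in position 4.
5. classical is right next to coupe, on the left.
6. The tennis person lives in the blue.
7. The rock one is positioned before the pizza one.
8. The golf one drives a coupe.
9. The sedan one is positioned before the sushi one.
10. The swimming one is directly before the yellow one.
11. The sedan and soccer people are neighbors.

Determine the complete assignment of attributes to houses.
Solution:

House | Vehicle | Music | Food | Sport | Color
----------------------------------------------
  1   | sedan | pop | tacos | swimming | green
  2   | truck | classical | sushi | soccer | yellow
  3   | coupe | rock | pasta | golf | red
  4   | van | jazz | pizza | tennis | blue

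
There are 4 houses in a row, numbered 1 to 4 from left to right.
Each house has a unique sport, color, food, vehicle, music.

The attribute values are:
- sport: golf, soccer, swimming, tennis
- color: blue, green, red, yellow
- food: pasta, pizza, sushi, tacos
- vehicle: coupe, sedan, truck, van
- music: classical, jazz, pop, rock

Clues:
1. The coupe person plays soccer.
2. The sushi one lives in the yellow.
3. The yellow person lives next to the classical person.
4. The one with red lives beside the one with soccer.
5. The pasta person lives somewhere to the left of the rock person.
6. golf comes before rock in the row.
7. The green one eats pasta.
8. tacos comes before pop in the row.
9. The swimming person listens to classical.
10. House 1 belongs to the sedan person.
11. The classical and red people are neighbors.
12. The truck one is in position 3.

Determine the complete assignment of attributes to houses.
Solution:

House | Sport | Color | Food | Vehicle | Music
----------------------------------------------
  1   | golf | yellow | sushi | sedan | jazz
  2   | swimming | green | pasta | van | classical
  3   | tennis | red | tacos | truck | rock
  4   | soccer | blue | pizza | coupe | pop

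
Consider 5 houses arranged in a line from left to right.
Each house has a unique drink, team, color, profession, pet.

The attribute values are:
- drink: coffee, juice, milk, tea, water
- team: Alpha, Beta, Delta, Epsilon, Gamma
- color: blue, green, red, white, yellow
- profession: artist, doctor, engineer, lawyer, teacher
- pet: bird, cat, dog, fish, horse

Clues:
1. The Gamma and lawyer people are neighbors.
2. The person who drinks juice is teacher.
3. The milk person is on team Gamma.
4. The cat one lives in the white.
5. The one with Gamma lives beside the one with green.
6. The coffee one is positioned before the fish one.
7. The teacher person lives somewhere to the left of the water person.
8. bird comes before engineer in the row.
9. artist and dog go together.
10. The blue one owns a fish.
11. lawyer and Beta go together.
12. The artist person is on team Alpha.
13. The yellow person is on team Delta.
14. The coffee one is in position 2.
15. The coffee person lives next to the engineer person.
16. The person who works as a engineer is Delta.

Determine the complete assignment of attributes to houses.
Solution:

House | Drink | Team | Color | Profession | Pet
-----------------------------------------------
  1   | milk | Gamma | white | doctor | cat
  2   | coffee | Beta | green | lawyer | bird
  3   | tea | Delta | yellow | engineer | horse
  4   | juice | Epsilon | blue | teacher | fish
  5   | water | Alpha | red | artist | dog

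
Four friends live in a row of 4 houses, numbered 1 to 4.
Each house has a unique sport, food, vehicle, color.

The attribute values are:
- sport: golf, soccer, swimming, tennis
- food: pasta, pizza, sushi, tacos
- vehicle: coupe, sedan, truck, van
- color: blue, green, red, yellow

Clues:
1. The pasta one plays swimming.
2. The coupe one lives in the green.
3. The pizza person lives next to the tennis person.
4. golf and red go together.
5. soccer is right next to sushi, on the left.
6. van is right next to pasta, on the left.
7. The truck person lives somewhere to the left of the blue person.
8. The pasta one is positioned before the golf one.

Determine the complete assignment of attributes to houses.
Solution:

House | Sport | Food | Vehicle | Color
--------------------------------------
  1   | soccer | pizza | truck | yellow
  2   | tennis | sushi | van | blue
  3   | swimming | pasta | coupe | green
  4   | golf | tacos | sedan | red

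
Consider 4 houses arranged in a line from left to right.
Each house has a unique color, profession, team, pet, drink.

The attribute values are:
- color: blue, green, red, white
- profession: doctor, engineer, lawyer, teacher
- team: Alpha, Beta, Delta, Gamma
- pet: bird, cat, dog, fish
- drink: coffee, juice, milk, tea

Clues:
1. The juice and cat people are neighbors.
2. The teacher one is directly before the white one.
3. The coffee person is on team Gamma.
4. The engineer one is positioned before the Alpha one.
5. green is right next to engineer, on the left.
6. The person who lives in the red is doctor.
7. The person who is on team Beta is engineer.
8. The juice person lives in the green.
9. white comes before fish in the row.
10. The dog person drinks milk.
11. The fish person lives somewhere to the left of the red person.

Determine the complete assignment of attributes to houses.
Solution:

House | Color | Profession | Team | Pet | Drink
-----------------------------------------------
  1   | green | teacher | Delta | bird | juice
  2   | white | engineer | Beta | cat | tea
  3   | blue | lawyer | Gamma | fish | coffee
  4   | red | doctor | Alpha | dog | milk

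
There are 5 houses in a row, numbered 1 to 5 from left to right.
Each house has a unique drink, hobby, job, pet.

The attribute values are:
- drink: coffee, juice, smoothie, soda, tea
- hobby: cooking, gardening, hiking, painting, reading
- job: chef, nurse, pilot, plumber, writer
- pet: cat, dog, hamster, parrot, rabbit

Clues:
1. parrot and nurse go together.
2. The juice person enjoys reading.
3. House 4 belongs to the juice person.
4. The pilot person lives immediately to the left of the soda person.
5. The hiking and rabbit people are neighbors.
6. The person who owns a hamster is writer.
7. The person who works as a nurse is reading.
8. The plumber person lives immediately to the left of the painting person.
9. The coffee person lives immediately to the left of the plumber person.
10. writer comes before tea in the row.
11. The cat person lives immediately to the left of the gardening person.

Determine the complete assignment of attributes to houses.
Solution:

House | Drink | Hobby | Job | Pet
---------------------------------
  1   | coffee | hiking | pilot | cat
  2   | soda | gardening | plumber | rabbit
  3   | smoothie | painting | writer | hamster
  4   | juice | reading | nurse | parrot
  5   | tea | cooking | chef | dog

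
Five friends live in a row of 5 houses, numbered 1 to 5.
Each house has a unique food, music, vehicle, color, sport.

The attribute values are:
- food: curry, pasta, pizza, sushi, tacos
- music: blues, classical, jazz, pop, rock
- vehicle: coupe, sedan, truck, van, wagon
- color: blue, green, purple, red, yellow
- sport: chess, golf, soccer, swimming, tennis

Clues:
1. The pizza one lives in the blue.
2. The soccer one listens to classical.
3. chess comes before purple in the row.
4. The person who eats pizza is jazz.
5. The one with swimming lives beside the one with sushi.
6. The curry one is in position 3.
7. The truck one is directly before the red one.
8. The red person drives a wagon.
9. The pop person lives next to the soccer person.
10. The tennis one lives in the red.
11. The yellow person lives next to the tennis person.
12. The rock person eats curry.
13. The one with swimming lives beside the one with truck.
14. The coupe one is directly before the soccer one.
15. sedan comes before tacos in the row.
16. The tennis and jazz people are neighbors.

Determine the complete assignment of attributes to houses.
Solution:

House | Food | Music | Vehicle | Color | Sport
----------------------------------------------
  1   | pasta | pop | coupe | green | swimming
  2   | sushi | classical | truck | yellow | soccer
  3   | curry | rock | wagon | red | tennis
  4   | pizza | jazz | sedan | blue | chess
  5   | tacos | blues | van | purple | golf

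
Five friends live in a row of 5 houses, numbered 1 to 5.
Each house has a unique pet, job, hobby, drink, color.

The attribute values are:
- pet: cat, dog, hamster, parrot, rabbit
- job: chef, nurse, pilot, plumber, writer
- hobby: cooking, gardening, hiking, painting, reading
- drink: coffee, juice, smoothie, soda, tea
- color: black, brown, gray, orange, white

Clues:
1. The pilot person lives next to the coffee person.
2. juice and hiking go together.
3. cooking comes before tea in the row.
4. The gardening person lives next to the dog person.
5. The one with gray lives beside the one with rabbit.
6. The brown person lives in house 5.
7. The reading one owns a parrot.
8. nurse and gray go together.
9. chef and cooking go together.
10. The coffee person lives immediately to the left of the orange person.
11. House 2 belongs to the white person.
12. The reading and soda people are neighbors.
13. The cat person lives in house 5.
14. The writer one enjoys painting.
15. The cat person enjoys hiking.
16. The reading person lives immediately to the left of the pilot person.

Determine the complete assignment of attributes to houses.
Solution:

House | Pet | Job | Hobby | Drink | Color
-----------------------------------------
  1   | parrot | nurse | reading | smoothie | gray
  2   | rabbit | pilot | gardening | soda | white
  3   | dog | chef | cooking | coffee | black
  4   | hamster | writer | painting | tea | orange
  5   | cat | plumber | hiking | juice | brown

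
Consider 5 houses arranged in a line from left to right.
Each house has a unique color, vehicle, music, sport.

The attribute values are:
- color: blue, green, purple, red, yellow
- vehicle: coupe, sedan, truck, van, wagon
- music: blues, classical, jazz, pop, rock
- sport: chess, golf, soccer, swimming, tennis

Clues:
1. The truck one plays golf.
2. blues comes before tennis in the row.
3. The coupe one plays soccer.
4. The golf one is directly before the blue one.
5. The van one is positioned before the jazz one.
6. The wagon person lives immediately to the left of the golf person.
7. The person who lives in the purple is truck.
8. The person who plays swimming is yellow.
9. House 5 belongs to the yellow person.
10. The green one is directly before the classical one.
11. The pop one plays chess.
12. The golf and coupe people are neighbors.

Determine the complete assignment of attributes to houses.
Solution:

House | Color | Vehicle | Music | Sport
---------------------------------------
  1   | green | wagon | pop | chess
  2   | purple | truck | classical | golf
  3   | blue | coupe | blues | soccer
  4   | red | van | rock | tennis
  5   | yellow | sedan | jazz | swimming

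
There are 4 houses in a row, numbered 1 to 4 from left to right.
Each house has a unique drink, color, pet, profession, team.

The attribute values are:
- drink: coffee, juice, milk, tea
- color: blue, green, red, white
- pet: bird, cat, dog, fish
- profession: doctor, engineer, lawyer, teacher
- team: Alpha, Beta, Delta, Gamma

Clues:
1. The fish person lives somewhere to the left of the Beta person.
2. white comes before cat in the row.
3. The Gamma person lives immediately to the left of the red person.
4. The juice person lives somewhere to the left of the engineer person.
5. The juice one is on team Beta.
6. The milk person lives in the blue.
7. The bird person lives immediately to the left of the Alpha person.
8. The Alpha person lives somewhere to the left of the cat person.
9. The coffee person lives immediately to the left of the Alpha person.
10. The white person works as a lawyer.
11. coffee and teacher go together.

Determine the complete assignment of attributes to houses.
Solution:

House | Drink | Color | Pet | Profession | Team
-----------------------------------------------
  1   | coffee | green | bird | teacher | Gamma
  2   | tea | red | fish | doctor | Alpha
  3   | juice | white | dog | lawyer | Beta
  4   | milk | blue | cat | engineer | Delta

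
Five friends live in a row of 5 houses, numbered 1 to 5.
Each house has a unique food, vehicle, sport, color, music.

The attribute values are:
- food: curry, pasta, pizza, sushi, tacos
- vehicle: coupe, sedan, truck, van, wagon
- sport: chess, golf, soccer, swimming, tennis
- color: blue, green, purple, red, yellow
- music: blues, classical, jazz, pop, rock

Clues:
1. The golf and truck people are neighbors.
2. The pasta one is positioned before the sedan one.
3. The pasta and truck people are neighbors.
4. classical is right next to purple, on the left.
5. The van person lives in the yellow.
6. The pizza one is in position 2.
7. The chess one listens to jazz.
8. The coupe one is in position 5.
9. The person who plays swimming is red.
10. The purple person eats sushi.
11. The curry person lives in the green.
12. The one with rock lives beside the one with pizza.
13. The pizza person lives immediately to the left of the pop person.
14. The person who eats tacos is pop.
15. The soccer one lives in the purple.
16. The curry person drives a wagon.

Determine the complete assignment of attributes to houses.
Solution:

House | Food | Vehicle | Sport | Color | Music
----------------------------------------------
  1   | pasta | van | golf | yellow | rock
  2   | pizza | truck | chess | blue | jazz
  3   | tacos | sedan | swimming | red | pop
  4   | curry | wagon | tennis | green | classical
  5   | sushi | coupe | soccer | purple | blues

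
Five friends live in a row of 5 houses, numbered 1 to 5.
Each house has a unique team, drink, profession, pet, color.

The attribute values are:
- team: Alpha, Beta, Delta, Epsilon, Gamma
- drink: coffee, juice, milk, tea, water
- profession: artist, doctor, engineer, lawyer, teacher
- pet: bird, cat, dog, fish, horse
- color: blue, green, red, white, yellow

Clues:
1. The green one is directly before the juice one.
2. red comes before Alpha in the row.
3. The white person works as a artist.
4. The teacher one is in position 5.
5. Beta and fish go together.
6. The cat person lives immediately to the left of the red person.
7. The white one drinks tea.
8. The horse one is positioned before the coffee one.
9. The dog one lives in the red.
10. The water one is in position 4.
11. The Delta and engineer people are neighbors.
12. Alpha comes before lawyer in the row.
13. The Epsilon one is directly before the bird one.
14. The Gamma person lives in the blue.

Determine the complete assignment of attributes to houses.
Solution:

House | Team | Drink | Profession | Pet | Color
-----------------------------------------------
  1   | Delta | milk | doctor | cat | green
  2   | Epsilon | juice | engineer | dog | red
  3   | Alpha | tea | artist | bird | white
  4   | Gamma | water | lawyer | horse | blue
  5   | Beta | coffee | teacher | fish | yellow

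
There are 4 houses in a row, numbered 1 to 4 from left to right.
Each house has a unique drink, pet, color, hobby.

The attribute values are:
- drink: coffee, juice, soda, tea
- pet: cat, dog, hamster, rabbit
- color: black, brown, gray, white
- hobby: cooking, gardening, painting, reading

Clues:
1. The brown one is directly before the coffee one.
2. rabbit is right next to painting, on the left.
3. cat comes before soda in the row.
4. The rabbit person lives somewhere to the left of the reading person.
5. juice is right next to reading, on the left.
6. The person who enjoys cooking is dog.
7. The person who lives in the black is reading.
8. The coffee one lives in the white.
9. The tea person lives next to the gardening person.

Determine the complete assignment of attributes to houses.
Solution:

House | Drink | Pet | Color | Hobby
-----------------------------------
  1   | tea | dog | brown | cooking
  2   | coffee | rabbit | white | gardening
  3   | juice | cat | gray | painting
  4   | soda | hamster | black | reading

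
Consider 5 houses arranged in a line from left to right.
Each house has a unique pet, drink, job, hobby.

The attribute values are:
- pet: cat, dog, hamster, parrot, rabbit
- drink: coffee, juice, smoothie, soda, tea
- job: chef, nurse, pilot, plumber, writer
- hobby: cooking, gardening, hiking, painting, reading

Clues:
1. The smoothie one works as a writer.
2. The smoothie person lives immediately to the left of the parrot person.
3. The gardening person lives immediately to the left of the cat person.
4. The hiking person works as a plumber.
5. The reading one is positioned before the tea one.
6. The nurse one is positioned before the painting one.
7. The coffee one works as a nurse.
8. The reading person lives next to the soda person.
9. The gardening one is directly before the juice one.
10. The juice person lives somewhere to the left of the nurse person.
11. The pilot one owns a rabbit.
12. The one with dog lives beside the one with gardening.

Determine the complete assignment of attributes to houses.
Solution:

House | Pet | Drink | Job | Hobby
---------------------------------
  1   | dog | smoothie | writer | reading
  2   | parrot | soda | chef | gardening
  3   | cat | juice | plumber | hiking
  4   | hamster | coffee | nurse | cooking
  5   | rabbit | tea | pilot | painting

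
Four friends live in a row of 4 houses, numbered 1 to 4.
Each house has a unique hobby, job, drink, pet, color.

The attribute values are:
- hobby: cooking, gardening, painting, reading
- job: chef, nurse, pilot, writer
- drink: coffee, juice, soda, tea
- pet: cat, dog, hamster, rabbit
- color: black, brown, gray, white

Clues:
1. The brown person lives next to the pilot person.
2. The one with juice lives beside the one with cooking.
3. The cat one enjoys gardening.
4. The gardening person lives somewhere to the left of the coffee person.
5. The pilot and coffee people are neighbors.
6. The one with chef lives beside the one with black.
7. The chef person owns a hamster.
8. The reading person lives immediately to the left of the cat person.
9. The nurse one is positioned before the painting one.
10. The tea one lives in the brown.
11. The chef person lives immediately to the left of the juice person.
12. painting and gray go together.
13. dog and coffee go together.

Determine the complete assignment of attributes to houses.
Solution:

House | Hobby | Job | Drink | Pet | Color
-----------------------------------------
  1   | reading | chef | tea | hamster | brown
  2   | gardening | pilot | juice | cat | black
  3   | cooking | nurse | coffee | dog | white
  4   | painting | writer | soda | rabbit | gray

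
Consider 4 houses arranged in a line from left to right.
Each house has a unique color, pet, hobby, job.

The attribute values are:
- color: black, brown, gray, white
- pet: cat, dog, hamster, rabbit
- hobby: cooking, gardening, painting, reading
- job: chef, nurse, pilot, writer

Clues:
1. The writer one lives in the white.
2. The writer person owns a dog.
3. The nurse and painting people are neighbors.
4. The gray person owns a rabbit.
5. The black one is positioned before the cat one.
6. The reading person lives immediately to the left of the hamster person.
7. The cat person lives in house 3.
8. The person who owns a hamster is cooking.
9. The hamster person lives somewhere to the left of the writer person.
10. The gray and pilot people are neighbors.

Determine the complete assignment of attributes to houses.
Solution:

House | Color | Pet | Hobby | Job
---------------------------------
  1   | gray | rabbit | reading | chef
  2   | black | hamster | cooking | pilot
  3   | brown | cat | gardening | nurse
  4   | white | dog | painting | writer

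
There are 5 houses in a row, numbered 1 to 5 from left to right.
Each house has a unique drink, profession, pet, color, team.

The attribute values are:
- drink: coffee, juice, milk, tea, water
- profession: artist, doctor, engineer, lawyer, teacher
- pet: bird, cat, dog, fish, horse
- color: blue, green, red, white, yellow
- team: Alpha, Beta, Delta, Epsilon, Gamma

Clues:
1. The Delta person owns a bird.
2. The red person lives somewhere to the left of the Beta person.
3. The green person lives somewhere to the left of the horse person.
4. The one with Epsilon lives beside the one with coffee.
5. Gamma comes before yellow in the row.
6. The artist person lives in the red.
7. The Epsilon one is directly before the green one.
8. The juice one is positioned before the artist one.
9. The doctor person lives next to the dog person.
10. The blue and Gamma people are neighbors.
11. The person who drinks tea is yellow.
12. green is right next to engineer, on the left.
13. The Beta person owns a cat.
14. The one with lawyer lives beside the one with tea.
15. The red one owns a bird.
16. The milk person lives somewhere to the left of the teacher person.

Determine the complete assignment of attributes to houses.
Solution:

House | Drink | Profession | Pet | Color | Team
-----------------------------------------------
  1   | juice | doctor | fish | blue | Epsilon
  2   | coffee | lawyer | dog | green | Gamma
  3   | tea | engineer | horse | yellow | Alpha
  4   | milk | artist | bird | red | Delta
  5   | water | teacher | cat | white | Beta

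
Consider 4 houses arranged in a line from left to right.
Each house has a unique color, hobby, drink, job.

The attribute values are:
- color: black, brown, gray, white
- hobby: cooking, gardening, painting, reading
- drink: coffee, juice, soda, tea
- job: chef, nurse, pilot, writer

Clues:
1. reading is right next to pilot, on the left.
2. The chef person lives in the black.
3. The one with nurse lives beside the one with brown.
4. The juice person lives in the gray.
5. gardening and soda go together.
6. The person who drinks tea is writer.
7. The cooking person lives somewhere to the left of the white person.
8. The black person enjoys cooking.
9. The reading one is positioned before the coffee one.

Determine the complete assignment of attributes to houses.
Solution:

House | Color | Hobby | Drink | Job
-----------------------------------
  1   | gray | reading | juice | nurse
  2   | brown | gardening | soda | pilot
  3   | black | cooking | coffee | chef
  4   | white | painting | tea | writer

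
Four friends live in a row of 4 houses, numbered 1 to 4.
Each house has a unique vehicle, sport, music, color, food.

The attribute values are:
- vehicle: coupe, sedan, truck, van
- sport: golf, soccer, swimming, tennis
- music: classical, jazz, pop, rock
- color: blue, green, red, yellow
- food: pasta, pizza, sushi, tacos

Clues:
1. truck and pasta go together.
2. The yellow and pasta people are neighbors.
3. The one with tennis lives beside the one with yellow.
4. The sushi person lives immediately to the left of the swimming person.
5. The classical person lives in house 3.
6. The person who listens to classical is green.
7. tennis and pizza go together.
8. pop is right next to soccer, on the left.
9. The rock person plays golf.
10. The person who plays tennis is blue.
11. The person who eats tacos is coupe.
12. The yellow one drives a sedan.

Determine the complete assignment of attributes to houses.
Solution:

House | Vehicle | Sport | Music | Color | Food
----------------------------------------------
  1   | van | tennis | pop | blue | pizza
  2   | sedan | soccer | jazz | yellow | sushi
  3   | truck | swimming | classical | green | pasta
  4   | coupe | golf | rock | red | tacos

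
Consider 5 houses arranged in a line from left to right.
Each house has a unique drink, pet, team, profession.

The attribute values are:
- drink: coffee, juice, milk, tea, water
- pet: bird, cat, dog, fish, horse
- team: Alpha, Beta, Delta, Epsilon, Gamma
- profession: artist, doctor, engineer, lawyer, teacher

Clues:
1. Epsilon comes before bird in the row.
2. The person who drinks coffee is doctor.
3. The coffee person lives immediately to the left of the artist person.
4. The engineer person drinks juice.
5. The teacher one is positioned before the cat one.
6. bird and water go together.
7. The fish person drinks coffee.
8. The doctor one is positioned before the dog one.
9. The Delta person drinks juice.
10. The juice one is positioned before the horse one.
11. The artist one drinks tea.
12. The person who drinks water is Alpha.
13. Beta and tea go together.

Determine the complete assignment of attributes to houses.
Solution:

House | Drink | Pet | Team | Profession
---------------------------------------
  1   | coffee | fish | Epsilon | doctor
  2   | tea | dog | Beta | artist
  3   | water | bird | Alpha | teacher
  4   | juice | cat | Delta | engineer
  5   | milk | horse | Gamma | lawyer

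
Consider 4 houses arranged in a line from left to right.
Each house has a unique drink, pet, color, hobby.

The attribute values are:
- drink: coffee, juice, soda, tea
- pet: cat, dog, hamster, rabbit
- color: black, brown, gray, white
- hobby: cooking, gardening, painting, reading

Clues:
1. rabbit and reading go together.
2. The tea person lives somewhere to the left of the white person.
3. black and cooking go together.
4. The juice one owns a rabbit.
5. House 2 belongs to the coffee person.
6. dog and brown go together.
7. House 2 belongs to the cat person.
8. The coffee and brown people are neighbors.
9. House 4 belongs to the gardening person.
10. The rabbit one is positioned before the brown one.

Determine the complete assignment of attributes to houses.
Solution:

House | Drink | Pet | Color | Hobby
-----------------------------------
  1   | juice | rabbit | gray | reading
  2   | coffee | cat | black | cooking
  3   | tea | dog | brown | painting
  4   | soda | hamster | white | gardening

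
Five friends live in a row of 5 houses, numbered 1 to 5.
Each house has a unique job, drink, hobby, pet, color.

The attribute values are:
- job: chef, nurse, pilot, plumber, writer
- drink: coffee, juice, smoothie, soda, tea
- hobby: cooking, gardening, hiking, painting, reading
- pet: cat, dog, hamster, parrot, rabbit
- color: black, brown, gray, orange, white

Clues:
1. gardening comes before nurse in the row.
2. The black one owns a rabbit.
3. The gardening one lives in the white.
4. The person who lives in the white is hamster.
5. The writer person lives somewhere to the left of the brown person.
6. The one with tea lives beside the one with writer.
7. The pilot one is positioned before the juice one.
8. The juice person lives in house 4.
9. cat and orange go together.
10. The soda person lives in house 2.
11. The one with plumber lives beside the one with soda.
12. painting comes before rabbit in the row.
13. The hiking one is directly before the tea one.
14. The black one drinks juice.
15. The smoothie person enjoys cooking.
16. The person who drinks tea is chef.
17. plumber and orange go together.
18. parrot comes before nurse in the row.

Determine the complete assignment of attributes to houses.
Solution:

House | Job | Drink | Hobby | Pet | Color
-----------------------------------------
  1   | plumber | coffee | painting | cat | orange
  2   | pilot | soda | hiking | parrot | gray
  3   | chef | tea | gardening | hamster | white
  4   | writer | juice | reading | rabbit | black
  5   | nurse | smoothie | cooking | dog | brown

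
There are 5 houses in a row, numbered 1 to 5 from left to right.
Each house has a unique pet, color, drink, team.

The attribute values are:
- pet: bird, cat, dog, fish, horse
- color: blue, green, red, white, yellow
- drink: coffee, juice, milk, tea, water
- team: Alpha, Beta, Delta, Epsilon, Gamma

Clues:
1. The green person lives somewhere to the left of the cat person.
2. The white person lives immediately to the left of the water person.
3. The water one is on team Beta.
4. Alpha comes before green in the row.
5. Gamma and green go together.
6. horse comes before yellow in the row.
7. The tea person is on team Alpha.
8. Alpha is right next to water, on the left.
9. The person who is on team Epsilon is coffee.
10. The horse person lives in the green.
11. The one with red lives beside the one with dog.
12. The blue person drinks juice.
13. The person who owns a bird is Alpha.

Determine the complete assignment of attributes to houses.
Solution:

House | Pet | Color | Drink | Team
----------------------------------
  1   | bird | white | tea | Alpha
  2   | fish | red | water | Beta
  3   | dog | blue | juice | Delta
  4   | horse | green | milk | Gamma
  5   | cat | yellow | coffee | Epsilon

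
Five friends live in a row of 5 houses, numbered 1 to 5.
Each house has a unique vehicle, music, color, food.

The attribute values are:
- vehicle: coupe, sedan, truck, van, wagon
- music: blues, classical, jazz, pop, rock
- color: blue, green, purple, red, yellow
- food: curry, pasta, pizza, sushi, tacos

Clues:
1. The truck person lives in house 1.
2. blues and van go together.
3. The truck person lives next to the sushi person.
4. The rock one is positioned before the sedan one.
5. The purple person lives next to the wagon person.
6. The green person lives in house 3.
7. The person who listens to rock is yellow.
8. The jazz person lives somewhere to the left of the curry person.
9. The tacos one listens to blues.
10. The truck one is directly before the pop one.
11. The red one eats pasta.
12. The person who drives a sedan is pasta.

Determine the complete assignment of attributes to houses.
Solution:

House | Vehicle | Music | Color | Food
--------------------------------------
  1   | truck | jazz | purple | pizza
  2   | wagon | pop | blue | sushi
  3   | van | blues | green | tacos
  4   | coupe | rock | yellow | curry
  5   | sedan | classical | red | pasta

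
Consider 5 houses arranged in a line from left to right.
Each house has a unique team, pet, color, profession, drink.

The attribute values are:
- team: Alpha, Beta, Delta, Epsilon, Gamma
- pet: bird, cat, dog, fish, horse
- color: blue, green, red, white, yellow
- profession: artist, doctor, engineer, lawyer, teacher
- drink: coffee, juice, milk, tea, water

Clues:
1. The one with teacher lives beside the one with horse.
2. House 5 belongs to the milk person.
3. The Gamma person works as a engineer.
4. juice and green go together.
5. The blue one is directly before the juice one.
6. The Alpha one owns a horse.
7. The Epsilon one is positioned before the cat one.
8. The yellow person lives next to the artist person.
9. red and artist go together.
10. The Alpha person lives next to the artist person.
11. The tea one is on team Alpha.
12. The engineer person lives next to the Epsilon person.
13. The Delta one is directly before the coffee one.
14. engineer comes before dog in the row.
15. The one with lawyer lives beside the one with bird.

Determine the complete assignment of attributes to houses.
Solution:

House | Team | Pet | Color | Profession | Drink
-----------------------------------------------
  1   | Delta | fish | white | lawyer | water
  2   | Gamma | bird | blue | engineer | coffee
  3   | Epsilon | dog | green | teacher | juice
  4   | Alpha | horse | yellow | doctor | tea
  5   | Beta | cat | red | artist | milk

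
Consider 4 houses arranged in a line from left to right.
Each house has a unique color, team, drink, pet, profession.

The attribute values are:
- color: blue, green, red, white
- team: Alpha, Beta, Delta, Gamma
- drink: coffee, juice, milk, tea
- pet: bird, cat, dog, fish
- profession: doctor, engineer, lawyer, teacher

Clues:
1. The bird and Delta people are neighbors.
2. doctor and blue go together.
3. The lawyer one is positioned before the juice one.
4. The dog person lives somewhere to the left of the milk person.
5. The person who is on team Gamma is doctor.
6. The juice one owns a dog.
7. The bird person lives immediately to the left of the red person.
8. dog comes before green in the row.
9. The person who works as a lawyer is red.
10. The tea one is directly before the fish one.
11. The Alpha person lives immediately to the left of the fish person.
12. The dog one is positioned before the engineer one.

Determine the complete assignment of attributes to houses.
Solution:

House | Color | Team | Drink | Pet | Profession
-----------------------------------------------
  1   | white | Alpha | tea | bird | teacher
  2   | red | Delta | coffee | fish | lawyer
  3   | blue | Gamma | juice | dog | doctor
  4   | green | Beta | milk | cat | engineer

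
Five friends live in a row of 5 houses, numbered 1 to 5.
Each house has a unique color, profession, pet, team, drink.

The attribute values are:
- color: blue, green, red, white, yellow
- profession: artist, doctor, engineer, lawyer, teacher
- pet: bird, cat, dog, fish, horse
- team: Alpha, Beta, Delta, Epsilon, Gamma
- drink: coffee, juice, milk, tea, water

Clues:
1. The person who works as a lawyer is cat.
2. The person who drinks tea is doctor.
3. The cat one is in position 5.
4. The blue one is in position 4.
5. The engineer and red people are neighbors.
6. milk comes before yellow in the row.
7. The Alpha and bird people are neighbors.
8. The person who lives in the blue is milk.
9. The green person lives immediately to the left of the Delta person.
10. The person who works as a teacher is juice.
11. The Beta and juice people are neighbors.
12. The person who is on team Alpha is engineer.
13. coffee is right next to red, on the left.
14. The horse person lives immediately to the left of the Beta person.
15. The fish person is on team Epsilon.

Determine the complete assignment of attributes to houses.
Solution:

House | Color | Profession | Pet | Team | Drink
-----------------------------------------------
  1   | white | engineer | horse | Alpha | coffee
  2   | red | doctor | bird | Beta | tea
  3   | green | teacher | fish | Epsilon | juice
  4   | blue | artist | dog | Delta | milk
  5   | yellow | lawyer | cat | Gamma | water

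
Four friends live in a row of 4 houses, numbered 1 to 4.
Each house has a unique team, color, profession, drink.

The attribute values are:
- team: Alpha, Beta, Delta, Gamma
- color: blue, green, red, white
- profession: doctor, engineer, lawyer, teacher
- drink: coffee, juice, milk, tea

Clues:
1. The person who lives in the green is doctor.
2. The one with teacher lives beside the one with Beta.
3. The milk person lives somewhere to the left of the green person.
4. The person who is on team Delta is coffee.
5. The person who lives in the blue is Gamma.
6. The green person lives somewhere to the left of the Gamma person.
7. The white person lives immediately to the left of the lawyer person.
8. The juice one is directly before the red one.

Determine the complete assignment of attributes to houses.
Solution:

House | Team | Color | Profession | Drink
-----------------------------------------
  1   | Alpha | white | teacher | juice
  2   | Beta | red | lawyer | milk
  3   | Delta | green | doctor | coffee
  4   | Gamma | blue | engineer | tea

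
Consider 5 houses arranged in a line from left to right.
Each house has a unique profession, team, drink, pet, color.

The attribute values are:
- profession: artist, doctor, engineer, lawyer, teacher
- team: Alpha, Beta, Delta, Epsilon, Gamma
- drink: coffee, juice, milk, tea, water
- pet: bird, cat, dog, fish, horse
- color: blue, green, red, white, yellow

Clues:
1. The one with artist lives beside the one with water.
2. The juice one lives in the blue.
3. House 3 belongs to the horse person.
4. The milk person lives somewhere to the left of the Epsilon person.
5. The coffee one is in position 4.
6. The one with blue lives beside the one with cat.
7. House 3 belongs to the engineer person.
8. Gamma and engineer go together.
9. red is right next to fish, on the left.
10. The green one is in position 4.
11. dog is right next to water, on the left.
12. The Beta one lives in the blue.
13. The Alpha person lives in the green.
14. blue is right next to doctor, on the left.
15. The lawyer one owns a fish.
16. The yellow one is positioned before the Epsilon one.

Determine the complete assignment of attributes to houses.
Solution:

House | Profession | Team | Drink | Pet | Color
-----------------------------------------------
  1   | artist | Beta | juice | dog | blue
  2   | doctor | Delta | water | cat | yellow
  3   | engineer | Gamma | milk | horse | red
  4   | lawyer | Alpha | coffee | fish | green
  5   | teacher | Epsilon | tea | bird | white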